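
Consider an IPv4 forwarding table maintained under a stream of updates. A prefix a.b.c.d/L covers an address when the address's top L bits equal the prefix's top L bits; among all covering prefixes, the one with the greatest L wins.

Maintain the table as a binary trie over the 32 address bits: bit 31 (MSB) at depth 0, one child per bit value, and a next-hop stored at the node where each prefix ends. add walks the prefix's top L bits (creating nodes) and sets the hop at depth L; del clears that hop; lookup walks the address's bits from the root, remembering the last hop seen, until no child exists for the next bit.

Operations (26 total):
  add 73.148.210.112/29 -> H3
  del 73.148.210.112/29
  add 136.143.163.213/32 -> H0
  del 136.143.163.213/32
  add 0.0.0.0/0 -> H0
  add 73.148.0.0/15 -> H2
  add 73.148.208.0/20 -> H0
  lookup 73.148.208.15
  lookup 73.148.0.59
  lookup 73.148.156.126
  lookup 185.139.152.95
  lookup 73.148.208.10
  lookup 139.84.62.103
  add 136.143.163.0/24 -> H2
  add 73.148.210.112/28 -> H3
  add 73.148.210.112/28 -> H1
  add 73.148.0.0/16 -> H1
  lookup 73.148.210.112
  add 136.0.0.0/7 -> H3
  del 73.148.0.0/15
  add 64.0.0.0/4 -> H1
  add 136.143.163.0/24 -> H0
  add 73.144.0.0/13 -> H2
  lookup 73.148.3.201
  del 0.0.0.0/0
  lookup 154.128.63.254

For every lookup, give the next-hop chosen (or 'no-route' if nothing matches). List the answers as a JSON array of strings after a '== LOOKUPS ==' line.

Process each operation:
  + 73.148.210.112/29 (H3) depth=29
  del 73.148.210.112/29 (clear depth 29)
  + 136.143.163.213/32 (H0) depth=32
  del 136.143.163.213/32 (clear depth 32)
  + 0.0.0.0/0 (H0) depth=0
  + 73.148.0.0/15 (H2) depth=15
  + 73.148.208.0/20 (H0) depth=20
  ? 73.148.208.15  path d0:H0→d1:-→d2:-→d3:-→d4:-→d5:-→d6:-→d7:-→d8:-→d9:-→d10:-→d11:-→d12:-→d13:-→d14:-→d15:H2→d16:-→d17:-→d18:-→d19:-→d20:H0→d21:-→d22:-  best=H0
  ? 73.148.0.59  path d0:H0→d1:-→d2:-→d3:-→d4:-→d5:-→d6:-→d7:-→d8:-→d9:-→d10:-→d11:-→d12:-→d13:-→d14:-→d15:H2→d16:-  best=H2
  ? 73.148.156.126  path d0:H0→d1:-→d2:-→d3:-→d4:-→d5:-→d6:-→d7:-→d8:-→d9:-→d10:-→d11:-→d12:-→d13:-→d14:-→d15:H2→d16:-→d17:-  best=H2
  ? 185.139.152.95  path d0:H0→d1:-→d2:-  best=H0
  ? 73.148.208.10  path d0:H0→d1:-→d2:-→d3:-→d4:-→d5:-→d6:-→d7:-→d8:-→d9:-→d10:-→d11:-→d12:-→d13:-→d14:-→d15:H2→d16:-→d17:-→d18:-→d19:-→d20:H0→d21:-→d22:-  best=H0
  ? 139.84.62.103  path d0:H0→d1:-→d2:-→d3:-→d4:-→d5:-→d6:-  best=H0
  + 136.143.163.0/24 (H2) depth=24
  + 73.148.210.112/28 (H3) depth=28
  + 73.148.210.112/28 (H1) depth=28
  + 73.148.0.0/16 (H1) depth=16
  ? 73.148.210.112  path d0:H0→d1:-→d2:-→d3:-→d4:-→d5:-→d6:-→d7:-→d8:-→d9:-→d10:-→d11:-→d12:-→d13:-→d14:-→d15:H2→d16:H1→d17:-→d18:-→d19:-→d20:H0→d21:-→d22:-→d23:-→d24:-→d25:-→d26:-→d27:-→d28:H1→d29:-  best=H1
  + 136.0.0.0/7 (H3) depth=7
  del 73.148.0.0/15 (clear depth 15)
  + 64.0.0.0/4 (H1) depth=4
  + 136.143.163.0/24 (H0) depth=24
  + 73.144.0.0/13 (H2) depth=13
  ? 73.148.3.201  path d0:H0→d1:-→d2:-→d3:-→d4:H1→d5:-→d6:-→d7:-→d8:-→d9:-→d10:-→d11:-→d12:-→d13:H2→d14:-→d15:-→d16:H1  best=H1
  del 0.0.0.0/0 (clear depth 0)
  ? 154.128.63.254  path d0:-→d1:-→d2:-→d3:-  best=no-route

== LOOKUPS ==
["H0","H2","H2","H0","H0","H0","H1","H1","no-route"]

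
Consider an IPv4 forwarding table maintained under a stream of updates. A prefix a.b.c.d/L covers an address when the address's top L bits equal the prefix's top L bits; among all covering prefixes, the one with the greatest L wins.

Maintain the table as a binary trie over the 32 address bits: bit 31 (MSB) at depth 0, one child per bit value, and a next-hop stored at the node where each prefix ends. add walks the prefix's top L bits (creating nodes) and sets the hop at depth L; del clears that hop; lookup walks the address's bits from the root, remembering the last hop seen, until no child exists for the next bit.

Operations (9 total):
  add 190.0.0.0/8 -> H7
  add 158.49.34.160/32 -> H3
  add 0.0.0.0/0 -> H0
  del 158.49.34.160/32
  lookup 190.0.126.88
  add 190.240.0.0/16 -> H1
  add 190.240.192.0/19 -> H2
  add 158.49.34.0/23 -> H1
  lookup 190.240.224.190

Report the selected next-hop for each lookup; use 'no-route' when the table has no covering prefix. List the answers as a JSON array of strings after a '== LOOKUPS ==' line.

Process each operation:
  + 190.0.0.0/8 (H7) depth=8
  + 158.49.34.160/32 (H3) depth=32
  + 0.0.0.0/0 (H0) depth=0
  - 158.49.34.160/32 clear@32
  lookup 190.0.126.88: bits 10111110 walk d0:H0→d1:-→d2:-→d3:-→d4:-→d5:-→d6:-→d7:-→d8:H7 -> H7
  + 190.240.0.0/16 (H1) depth=16
  + 190.240.192.0/19 (H2) depth=19
  + 158.49.34.0/23 (H1) depth=23
  lookup 190.240.224.190: bits 101111101111000011 walk d0:H0→d1:-→d2:-→d3:-→d4:-→d5:-→d6:-→d7:-→d8:H7→d9:-→d10:-→d11:-→d12:-→d13:-→d14:-→d15:-→d16:H1→d17:-→d18:- -> H1

== LOOKUPS ==
["H7","H1"]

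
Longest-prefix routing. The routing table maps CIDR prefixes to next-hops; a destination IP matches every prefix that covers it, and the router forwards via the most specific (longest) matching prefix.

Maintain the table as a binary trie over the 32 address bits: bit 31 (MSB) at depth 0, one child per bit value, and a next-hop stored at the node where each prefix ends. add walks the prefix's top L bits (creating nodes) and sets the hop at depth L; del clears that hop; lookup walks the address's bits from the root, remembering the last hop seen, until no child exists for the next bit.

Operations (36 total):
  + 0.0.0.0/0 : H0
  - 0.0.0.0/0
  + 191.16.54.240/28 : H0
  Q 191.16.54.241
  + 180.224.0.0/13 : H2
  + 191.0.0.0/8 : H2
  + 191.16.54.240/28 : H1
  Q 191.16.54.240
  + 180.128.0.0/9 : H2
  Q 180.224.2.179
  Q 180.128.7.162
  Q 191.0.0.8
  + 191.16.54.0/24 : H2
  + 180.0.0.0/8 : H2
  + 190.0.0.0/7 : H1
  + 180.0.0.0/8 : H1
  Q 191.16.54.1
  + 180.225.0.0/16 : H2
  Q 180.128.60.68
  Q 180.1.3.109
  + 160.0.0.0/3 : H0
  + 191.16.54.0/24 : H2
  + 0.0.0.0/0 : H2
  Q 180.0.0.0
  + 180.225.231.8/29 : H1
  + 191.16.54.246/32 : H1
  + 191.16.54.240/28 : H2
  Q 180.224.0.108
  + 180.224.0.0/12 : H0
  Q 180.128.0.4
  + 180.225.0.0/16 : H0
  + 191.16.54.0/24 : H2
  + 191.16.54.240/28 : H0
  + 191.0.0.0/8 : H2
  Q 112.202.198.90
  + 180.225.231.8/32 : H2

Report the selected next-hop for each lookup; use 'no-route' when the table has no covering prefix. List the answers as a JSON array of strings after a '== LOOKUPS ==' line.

Process each operation:
  + 0.0.0.0/0 (H0) depth=0
  del 0.0.0.0/0 (clear depth 0)
  + 191.16.54.240/28 (H0) depth=28
  lookup 191.16.54.241: bits 1011111100010000001101101111 walk d0:-→d1:-→d2:-→d3:-→d4:-→d5:-→d6:-→d7:-→d8:-→d9:-→d10:-→d11:-→d12:-→d13:-→d14:-→d15:-→d16:-→d17:-→d18:-→d19:-→d20:-→d21:-→d22:-→d23:-→d24:-→d25:-→d26:-→d27:-→d28:H0 -> H0
  + 180.224.0.0/13 (H2) depth=13
  + 191.0.0.0/8 (H2) depth=8
  + 191.16.54.240/28 (H1) depth=28
  lookup 191.16.54.240: bits 1011111100010000001101101111 walk d0:-→d1:-→d2:-→d3:-→d4:-→d5:-→d6:-→d7:-→d8:H2→d9:-→d10:-→d11:-→d12:-→d13:-→d14:-→d15:-→d16:-→d17:-→d18:-→d19:-→d20:-→d21:-→d22:-→d23:-→d24:-→d25:-→d26:-→d27:-→d28:H1 -> H1
  + 180.128.0.0/9 (H2) depth=9
  lookup 180.224.2.179: bits 1011010011100 walk d0:-→d1:-→d2:-→d3:-→d4:-→d5:-→d6:-→d7:-→d8:-→d9:H2→d10:-→d11:-→d12:-→d13:H2 -> H2
  lookup 180.128.7.162: bits 101101001 walk d0:-→d1:-→d2:-→d3:-→d4:-→d5:-→d6:-→d7:-→d8:-→d9:H2 -> H2
  lookup 191.0.0.8: bits 10111111000 walk d0:-→d1:-→d2:-→d3:-→d4:-→d5:-→d6:-→d7:-→d8:H2→d9:-→d10:-→d11:- -> H2
  + 191.16.54.0/24 (H2) depth=24
  + 180.0.0.0/8 (H2) depth=8
  + 190.0.0.0/7 (H1) depth=7
  + 180.0.0.0/8 (H1) depth=8
  lookup 191.16.54.1: bits 101111110001000000110110 walk d0:-→d1:-→d2:-→d3:-→d4:-→d5:-→d6:-→d7:H1→d8:H2→d9:-→d10:-→d11:-→d12:-→d13:-→d14:-→d15:-→d16:-→d17:-→d18:-→d19:-→d20:-→d21:-→d22:-→d23:-→d24:H2 -> H2
  + 180.225.0.0/16 (H2) depth=16
  lookup 180.128.60.68: bits 101101001 walk d0:-→d1:-→d2:-→d3:-→d4:-→d5:-→d6:-→d7:-→d8:H1→d9:H2 -> H2
  lookup 180.1.3.109: bits 10110100 walk d0:-→d1:-→d2:-→d3:-→d4:-→d5:-→d6:-→d7:-→d8:H1 -> H1
  + 160.0.0.0/3 (H0) depth=3
  + 191.16.54.0/24 (H2) depth=24
  + 0.0.0.0/0 (H2) depth=0
  lookup 180.0.0.0: bits 10110100 walk d0:H2→d1:-→d2:-→d3:H0→d4:-→d5:-→d6:-→d7:-→d8:H1 -> H1
  + 180.225.231.8/29 (H1) depth=29
  + 191.16.54.246/32 (H1) depth=32
  + 191.16.54.240/28 (H2) depth=28
  lookup 180.224.0.108: bits 101101001110000 walk d0:H2→d1:-→d2:-→d3:H0→d4:-→d5:-→d6:-→d7:-→d8:H1→d9:H2→d10:-→d11:-→d12:-→d13:H2→d14:-→d15:- -> H2
  + 180.224.0.0/12 (H0) depth=12
  lookup 180.128.0.4: bits 101101001 walk d0:H2→d1:-→d2:-→d3:H0→d4:-→d5:-→d6:-→d7:-→d8:H1→d9:H2 -> H2
  + 180.225.0.0/16 (H0) depth=16
  + 191.16.54.0/24 (H2) depth=24
  + 191.16.54.240/28 (H0) depth=28
  + 191.0.0.0/8 (H2) depth=8
  lookup 112.202.198.90: bits ε walk d0:H2 -> H2
  + 180.225.231.8/32 (H2) depth=32

== LOOKUPS ==
["H0","H1","H2","H2","H2","H2","H2","H1","H1","H2","H2","H2"]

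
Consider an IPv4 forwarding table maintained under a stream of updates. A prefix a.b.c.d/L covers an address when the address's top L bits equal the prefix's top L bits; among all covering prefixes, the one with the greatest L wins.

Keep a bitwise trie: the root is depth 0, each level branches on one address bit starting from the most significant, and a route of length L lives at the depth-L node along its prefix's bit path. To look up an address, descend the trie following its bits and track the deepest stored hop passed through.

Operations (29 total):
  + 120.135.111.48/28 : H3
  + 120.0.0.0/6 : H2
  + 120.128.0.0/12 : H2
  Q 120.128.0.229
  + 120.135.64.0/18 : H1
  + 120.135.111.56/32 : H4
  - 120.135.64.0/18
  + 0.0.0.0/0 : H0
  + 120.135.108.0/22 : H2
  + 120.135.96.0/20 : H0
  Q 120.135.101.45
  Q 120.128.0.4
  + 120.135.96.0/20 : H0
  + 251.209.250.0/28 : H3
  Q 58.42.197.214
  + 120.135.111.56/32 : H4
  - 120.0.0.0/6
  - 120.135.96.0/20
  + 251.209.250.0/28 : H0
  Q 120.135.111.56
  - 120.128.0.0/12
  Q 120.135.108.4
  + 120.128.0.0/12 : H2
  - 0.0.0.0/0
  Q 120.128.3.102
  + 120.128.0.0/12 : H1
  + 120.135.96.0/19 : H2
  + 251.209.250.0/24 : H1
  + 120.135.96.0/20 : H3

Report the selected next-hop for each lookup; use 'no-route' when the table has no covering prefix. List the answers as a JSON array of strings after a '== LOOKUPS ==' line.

Trace:
  + 120.135.111.48/28 (H3) depth=28
  + 120.0.0.0/6 (H2) depth=6
  + 120.128.0.0/12 (H2) depth=12
  Q 120.128.0.229: descend 0111100010000 ; hops seen [H2,H2] ; pick H2
  + 120.135.64.0/18 (H1) depth=18
  + 120.135.111.56/32 (H4) depth=32
  del 120.135.64.0/18 (clear depth 18)
  + 0.0.0.0/0 (H0) depth=0
  + 120.135.108.0/22 (H2) depth=22
  + 120.135.96.0/20 (H0) depth=20
  Q 120.135.101.45: descend 01111000100001110110 ; hops seen [H0,H2,H2,H0] ; pick H0
  Q 120.128.0.4: descend 0111100010000 ; hops seen [H0,H2,H2] ; pick H2
  + 120.135.96.0/20 (H0) depth=20
  + 251.209.250.0/28 (H3) depth=28
  Q 58.42.197.214: descend 0 ; hops seen [H0] ; pick H0
  + 120.135.111.56/32 (H4) depth=32
  del 120.0.0.0/6 (clear depth 6)
  del 120.135.96.0/20 (clear depth 20)
  + 251.209.250.0/28 (H0) depth=28
  Q 120.135.111.56: descend 01111000100001110110111100111000 ; hops seen [H0,H2,H2,H3,H4] ; pick H4
  del 120.128.0.0/12 (clear depth 12)
  Q 120.135.108.4: descend 0111100010000111011011 ; hops seen [H0,H2] ; pick H2
  + 120.128.0.0/12 (H2) depth=12
  del 0.0.0.0/0 (clear depth 0)
  Q 120.128.3.102: descend 0111100010000 ; hops seen [H2] ; pick H2
  + 120.128.0.0/12 (H1) depth=12
  + 120.135.96.0/19 (H2) depth=19
  + 251.209.250.0/24 (H1) depth=24
  + 120.135.96.0/20 (H3) depth=20

== LOOKUPS ==
["H2","H0","H2","H0","H4","H2","H2"]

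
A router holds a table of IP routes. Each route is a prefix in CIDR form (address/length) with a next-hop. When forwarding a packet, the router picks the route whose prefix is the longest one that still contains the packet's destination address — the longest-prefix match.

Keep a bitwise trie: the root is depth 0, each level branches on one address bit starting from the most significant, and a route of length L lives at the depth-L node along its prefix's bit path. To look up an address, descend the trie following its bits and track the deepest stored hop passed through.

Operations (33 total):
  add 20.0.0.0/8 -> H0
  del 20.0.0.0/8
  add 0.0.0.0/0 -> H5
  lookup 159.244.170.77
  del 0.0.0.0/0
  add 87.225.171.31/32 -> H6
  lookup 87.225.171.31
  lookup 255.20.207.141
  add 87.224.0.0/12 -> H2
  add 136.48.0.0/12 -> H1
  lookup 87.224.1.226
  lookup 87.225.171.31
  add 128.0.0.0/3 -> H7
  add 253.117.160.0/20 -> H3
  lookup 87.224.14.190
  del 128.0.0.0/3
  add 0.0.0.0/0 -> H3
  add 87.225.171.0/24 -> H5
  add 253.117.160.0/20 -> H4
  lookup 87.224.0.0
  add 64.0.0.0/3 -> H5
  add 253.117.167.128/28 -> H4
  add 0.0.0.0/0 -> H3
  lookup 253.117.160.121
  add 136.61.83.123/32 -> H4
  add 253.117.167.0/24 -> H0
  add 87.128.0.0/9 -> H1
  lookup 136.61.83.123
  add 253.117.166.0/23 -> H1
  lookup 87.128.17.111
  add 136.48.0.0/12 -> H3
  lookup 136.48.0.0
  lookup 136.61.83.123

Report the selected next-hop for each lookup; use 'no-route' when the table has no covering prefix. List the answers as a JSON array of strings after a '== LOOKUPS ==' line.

Trace:
  add 20.0.0.0/8 -> H0 at depth 8
  - 20.0.0.0/8 clear@8
  add 0.0.0.0/0 -> H5 at depth 0
  Q 159.244.170.77: descend ε ; hops seen [H5] ; pick H5
  - 0.0.0.0/0 clear@0
  add 87.225.171.31/32 -> H6 at depth 32
  Q 87.225.171.31: descend 01010111111000011010101100011111 ; hops seen [H6] ; pick H6
  Q 255.20.207.141: descend ε ; hops seen [∅] ; pick no-route
  add 87.224.0.0/12 -> H2 at depth 12
  add 136.48.0.0/12 -> H1 at depth 12
  Q 87.224.1.226: descend 010101111110000 ; hops seen [H2] ; pick H2
  Q 87.225.171.31: descend 01010111111000011010101100011111 ; hops seen [H2,H6] ; pick H6
  add 128.0.0.0/3 -> H7 at depth 3
  add 253.117.160.0/20 -> H3 at depth 20
  Q 87.224.14.190: descend 010101111110000 ; hops seen [H2] ; pick H2
  - 128.0.0.0/3 clear@3
  add 0.0.0.0/0 -> H3 at depth 0
  add 87.225.171.0/24 -> H5 at depth 24
  add 253.117.160.0/20 -> H4 at depth 20
  Q 87.224.0.0: descend 010101111110000 ; hops seen [H3,H2] ; pick H2
  add 64.0.0.0/3 -> H5 at depth 3
  add 253.117.167.128/28 -> H4 at depth 28
  add 0.0.0.0/0 -> H3 at depth 0
  Q 253.117.160.121: descend 111111010111010110100 ; hops seen [H3,H4] ; pick H4
  add 136.61.83.123/32 -> H4 at depth 32
  add 253.117.167.0/24 -> H0 at depth 24
  add 87.128.0.0/9 -> H1 at depth 9
  Q 136.61.83.123: descend 10001000001111010101001101111011 ; hops seen [H3,H1,H4] ; pick H4
  add 253.117.166.0/23 -> H1 at depth 23
  Q 87.128.17.111: descend 010101111 ; hops seen [H3,H5,H1] ; pick H1
  add 136.48.0.0/12 -> H3 at depth 12
  Q 136.48.0.0: descend 100010000011 ; hops seen [H3,H3] ; pick H3
  Q 136.61.83.123: descend 10001000001111010101001101111011 ; hops seen [H3,H3,H4] ; pick H4

== LOOKUPS ==
["H5","H6","no-route","H2","H6","H2","H2","H4","H4","H1","H3","H4"]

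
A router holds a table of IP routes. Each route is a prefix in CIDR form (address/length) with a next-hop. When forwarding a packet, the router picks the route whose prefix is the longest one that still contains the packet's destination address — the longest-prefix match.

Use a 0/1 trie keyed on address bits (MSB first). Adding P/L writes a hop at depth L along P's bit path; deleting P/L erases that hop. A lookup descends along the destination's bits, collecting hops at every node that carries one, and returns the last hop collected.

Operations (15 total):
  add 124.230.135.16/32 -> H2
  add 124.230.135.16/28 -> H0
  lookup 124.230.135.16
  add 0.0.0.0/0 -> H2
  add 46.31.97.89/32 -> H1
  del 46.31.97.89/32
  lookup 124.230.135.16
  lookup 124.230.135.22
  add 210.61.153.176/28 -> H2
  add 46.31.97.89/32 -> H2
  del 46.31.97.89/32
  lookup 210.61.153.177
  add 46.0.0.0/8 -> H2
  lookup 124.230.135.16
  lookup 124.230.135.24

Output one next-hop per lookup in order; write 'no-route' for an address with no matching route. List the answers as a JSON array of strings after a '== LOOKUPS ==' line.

Apply in order:
  add 124.230.135.16/32 -> H2 at depth 32
  add 124.230.135.16/28 -> H0 at depth 28
  lookup 124.230.135.16: bits 01111100111001101000011100010000 walk d0:-→d1:-→d2:-→d3:-→d4:-→d5:-→d6:-→d7:-→d8:-→d9:-→d10:-→d11:-→d12:-→d13:-→d14:-→d15:-→d16:-→d17:-→d18:-→d19:-→d20:-→d21:-→d22:-→d23:-→d24:-→d25:-→d26:-→d27:-→d28:H0→d29:-→d30:-→d31:-→d32:H2 -> H2
  add 0.0.0.0/0 -> H2 at depth 0
  add 46.31.97.89/32 -> H1 at depth 32
  del 46.31.97.89/32 (clear depth 32)
  lookup 124.230.135.16: bits 01111100111001101000011100010000 walk d0:H2→d1:-→d2:-→d3:-→d4:-→d5:-→d6:-→d7:-→d8:-→d9:-→d10:-→d11:-→d12:-→d13:-→d14:-→d15:-→d16:-→d17:-→d18:-→d19:-→d20:-→d21:-→d22:-→d23:-→d24:-→d25:-→d26:-→d27:-→d28:H0→d29:-→d30:-→d31:-→d32:H2 -> H2
  lookup 124.230.135.22: bits 01111100111001101000011100010 walk d0:H2→d1:-→d2:-→d3:-→d4:-→d5:-→d6:-→d7:-→d8:-→d9:-→d10:-→d11:-→d12:-→d13:-→d14:-→d15:-→d16:-→d17:-→d18:-→d19:-→d20:-→d21:-→d22:-→d23:-→d24:-→d25:-→d26:-→d27:-→d28:H0→d29:- -> H0
  add 210.61.153.176/28 -> H2 at depth 28
  add 46.31.97.89/32 -> H2 at depth 32
  del 46.31.97.89/32 (clear depth 32)
  lookup 210.61.153.177: bits 1101001000111101100110011011 walk d0:H2→d1:-→d2:-→d3:-→d4:-→d5:-→d6:-→d7:-→d8:-→d9:-→d10:-→d11:-→d12:-→d13:-→d14:-→d15:-→d16:-→d17:-→d18:-→d19:-→d20:-→d21:-→d22:-→d23:-→d24:-→d25:-→d26:-→d27:-→d28:H2 -> H2
  add 46.0.0.0/8 -> H2 at depth 8
  lookup 124.230.135.16: bits 01111100111001101000011100010000 walk d0:H2→d1:-→d2:-→d3:-→d4:-→d5:-→d6:-→d7:-→d8:-→d9:-→d10:-→d11:-→d12:-→d13:-→d14:-→d15:-→d16:-→d17:-→d18:-→d19:-→d20:-→d21:-→d22:-→d23:-→d24:-→d25:-→d26:-→d27:-→d28:H0→d29:-→d30:-→d31:-→d32:H2 -> H2
  lookup 124.230.135.24: bits 0111110011100110100001110001 walk d0:H2→d1:-→d2:-→d3:-→d4:-→d5:-→d6:-→d7:-→d8:-→d9:-→d10:-→d11:-→d12:-→d13:-→d14:-→d15:-→d16:-→d17:-→d18:-→d19:-→d20:-→d21:-→d22:-→d23:-→d24:-→d25:-→d26:-→d27:-→d28:H0 -> H0

== LOOKUPS ==
["H2","H2","H0","H2","H2","H0"]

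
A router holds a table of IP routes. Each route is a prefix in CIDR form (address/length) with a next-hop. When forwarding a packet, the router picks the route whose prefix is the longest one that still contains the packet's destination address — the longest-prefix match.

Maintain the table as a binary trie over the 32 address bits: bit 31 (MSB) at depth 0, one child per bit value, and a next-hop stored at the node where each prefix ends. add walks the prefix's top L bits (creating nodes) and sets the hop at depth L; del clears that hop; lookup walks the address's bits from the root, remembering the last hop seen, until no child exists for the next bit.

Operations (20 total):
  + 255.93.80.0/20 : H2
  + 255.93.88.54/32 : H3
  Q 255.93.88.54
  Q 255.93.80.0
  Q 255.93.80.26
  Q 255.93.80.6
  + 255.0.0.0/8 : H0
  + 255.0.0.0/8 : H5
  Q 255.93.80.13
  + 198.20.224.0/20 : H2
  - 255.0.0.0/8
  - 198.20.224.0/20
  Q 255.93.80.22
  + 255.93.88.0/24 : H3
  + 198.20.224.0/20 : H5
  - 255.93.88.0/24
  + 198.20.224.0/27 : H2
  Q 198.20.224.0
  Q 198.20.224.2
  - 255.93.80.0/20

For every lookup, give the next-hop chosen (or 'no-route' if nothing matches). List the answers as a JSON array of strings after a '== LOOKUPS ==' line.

Trace:
  + 255.93.80.0/20 (H2) depth=20
  + 255.93.88.54/32 (H3) depth=32
  lookup 255.93.88.54: bits 11111111010111010101100000110110 walk d0:-→d1:-→d2:-→d3:-→d4:-→d5:-→d6:-→d7:-→d8:-→d9:-→d10:-→d11:-→d12:-→d13:-→d14:-→d15:-→d16:-→d17:-→d18:-→d19:-→d20:H2→d21:-→d22:-→d23:-→d24:-→d25:-→d26:-→d27:-→d28:-→d29:-→d30:-→d31:-→d32:H3 -> H3
  lookup 255.93.80.0: bits 11111111010111010101 walk d0:-→d1:-→d2:-→d3:-→d4:-→d5:-→d6:-→d7:-→d8:-→d9:-→d10:-→d11:-→d12:-→d13:-→d14:-→d15:-→d16:-→d17:-→d18:-→d19:-→d20:H2 -> H2
  lookup 255.93.80.26: bits 11111111010111010101 walk d0:-→d1:-→d2:-→d3:-→d4:-→d5:-→d6:-→d7:-→d8:-→d9:-→d10:-→d11:-→d12:-→d13:-→d14:-→d15:-→d16:-→d17:-→d18:-→d19:-→d20:H2 -> H2
  lookup 255.93.80.6: bits 11111111010111010101 walk d0:-→d1:-→d2:-→d3:-→d4:-→d5:-→d6:-→d7:-→d8:-→d9:-→d10:-→d11:-→d12:-→d13:-→d14:-→d15:-→d16:-→d17:-→d18:-→d19:-→d20:H2 -> H2
  + 255.0.0.0/8 (H0) depth=8
  + 255.0.0.0/8 (H5) depth=8
  lookup 255.93.80.13: bits 11111111010111010101 walk d0:-→d1:-→d2:-→d3:-→d4:-→d5:-→d6:-→d7:-→d8:H5→d9:-→d10:-→d11:-→d12:-→d13:-→d14:-→d15:-→d16:-→d17:-→d18:-→d19:-→d20:H2 -> H2
  + 198.20.224.0/20 (H2) depth=20
  del 255.0.0.0/8 (clear depth 8)
  del 198.20.224.0/20 (clear depth 20)
  lookup 255.93.80.22: bits 11111111010111010101 walk d0:-→d1:-→d2:-→d3:-→d4:-→d5:-→d6:-→d7:-→d8:-→d9:-→d10:-→d11:-→d12:-→d13:-→d14:-→d15:-→d16:-→d17:-→d18:-→d19:-→d20:H2 -> H2
  + 255.93.88.0/24 (H3) depth=24
  + 198.20.224.0/20 (H5) depth=20
  del 255.93.88.0/24 (clear depth 24)
  + 198.20.224.0/27 (H2) depth=27
  lookup 198.20.224.0: bits 110001100001010011100000000 walk d0:-→d1:-→d2:-→d3:-→d4:-→d5:-→d6:-→d7:-→d8:-→d9:-→d10:-→d11:-→d12:-→d13:-→d14:-→d15:-→d16:-→d17:-→d18:-→d19:-→d20:H5→d21:-→d22:-→d23:-→d24:-→d25:-→d26:-→d27:H2 -> H2
  lookup 198.20.224.2: bits 110001100001010011100000000 walk d0:-→d1:-→d2:-→d3:-→d4:-→d5:-→d6:-→d7:-→d8:-→d9:-→d10:-→d11:-→d12:-→d13:-→d14:-→d15:-→d16:-→d17:-→d18:-→d19:-→d20:H5→d21:-→d22:-→d23:-→d24:-→d25:-→d26:-→d27:H2 -> H2
  del 255.93.80.0/20 (clear depth 20)

== LOOKUPS ==
["H3","H2","H2","H2","H2","H2","H2","H2"]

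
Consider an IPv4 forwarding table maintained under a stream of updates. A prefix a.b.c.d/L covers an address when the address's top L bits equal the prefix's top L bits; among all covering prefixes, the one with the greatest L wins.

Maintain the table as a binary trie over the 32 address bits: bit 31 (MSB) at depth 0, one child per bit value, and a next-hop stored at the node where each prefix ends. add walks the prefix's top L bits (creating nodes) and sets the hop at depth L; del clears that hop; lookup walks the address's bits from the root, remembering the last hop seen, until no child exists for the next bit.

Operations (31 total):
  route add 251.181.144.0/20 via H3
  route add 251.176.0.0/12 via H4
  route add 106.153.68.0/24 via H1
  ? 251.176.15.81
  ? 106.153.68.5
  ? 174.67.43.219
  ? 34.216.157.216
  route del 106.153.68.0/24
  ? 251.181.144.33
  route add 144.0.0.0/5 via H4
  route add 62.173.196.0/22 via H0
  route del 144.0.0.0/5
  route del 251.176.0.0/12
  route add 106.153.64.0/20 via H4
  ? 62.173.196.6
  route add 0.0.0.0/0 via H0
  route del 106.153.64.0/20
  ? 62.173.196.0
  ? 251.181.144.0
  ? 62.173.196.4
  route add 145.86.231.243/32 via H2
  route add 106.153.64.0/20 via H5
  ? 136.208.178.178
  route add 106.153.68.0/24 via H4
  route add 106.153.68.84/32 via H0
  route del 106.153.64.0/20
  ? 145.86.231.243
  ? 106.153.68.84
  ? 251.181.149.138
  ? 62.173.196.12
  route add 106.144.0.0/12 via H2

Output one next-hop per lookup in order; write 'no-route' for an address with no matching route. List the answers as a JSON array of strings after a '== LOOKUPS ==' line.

Trace:
  add 251.181.144.0/20 -> H3 at depth 20
  add 251.176.0.0/12 -> H4 at depth 12
  add 106.153.68.0/24 -> H1 at depth 24
  lookup 251.176.15.81: bits 1111101110110 walk d0:-→d1:-→d2:-→d3:-→d4:-→d5:-→d6:-→d7:-→d8:-→d9:-→d10:-→d11:-→d12:H4→d13:- -> H4
  lookup 106.153.68.5: bits 011010101001100101000100 walk d0:-→d1:-→d2:-→d3:-→d4:-→d5:-→d6:-→d7:-→d8:-→d9:-→d10:-→d11:-→d12:-→d13:-→d14:-→d15:-→d16:-→d17:-→d18:-→d19:-→d20:-→d21:-→d22:-→d23:-→d24:H1 -> H1
  lookup 174.67.43.219: bits 1 walk d0:-→d1:- -> no-route
  lookup 34.216.157.216: bits 0 walk d0:-→d1:- -> no-route
  del 106.153.68.0/24 (clear depth 24)
  lookup 251.181.144.33: bits 11111011101101011001 walk d0:-→d1:-→d2:-→d3:-→d4:-→d5:-→d6:-→d7:-→d8:-→d9:-→d10:-→d11:-→d12:H4→d13:-→d14:-→d15:-→d16:-→d17:-→d18:-→d19:-→d20:H3 -> H3
  add 144.0.0.0/5 -> H4 at depth 5
  add 62.173.196.0/22 -> H0 at depth 22
  del 144.0.0.0/5 (clear depth 5)
  del 251.176.0.0/12 (clear depth 12)
  add 106.153.64.0/20 -> H4 at depth 20
  lookup 62.173.196.6: bits 0011111010101101110001 walk d0:-→d1:-→d2:-→d3:-→d4:-→d5:-→d6:-→d7:-→d8:-→d9:-→d10:-→d11:-→d12:-→d13:-→d14:-→d15:-→d16:-→d17:-→d18:-→d19:-→d20:-→d21:-→d22:H0 -> H0
  add 0.0.0.0/0 -> H0 at depth 0
  del 106.153.64.0/20 (clear depth 20)
  lookup 62.173.196.0: bits 0011111010101101110001 walk d0:H0→d1:-→d2:-→d3:-→d4:-→d5:-→d6:-→d7:-→d8:-→d9:-→d10:-→d11:-→d12:-→d13:-→d14:-→d15:-→d16:-→d17:-→d18:-→d19:-→d20:-→d21:-→d22:H0 -> H0
  lookup 251.181.144.0: bits 11111011101101011001 walk d0:H0→d1:-→d2:-→d3:-→d4:-→d5:-→d6:-→d7:-→d8:-→d9:-→d10:-→d11:-→d12:-→d13:-→d14:-→d15:-→d16:-→d17:-→d18:-→d19:-→d20:H3 -> H3
  lookup 62.173.196.4: bits 0011111010101101110001 walk d0:H0→d1:-→d2:-→d3:-→d4:-→d5:-→d6:-→d7:-→d8:-→d9:-→d10:-→d11:-→d12:-→d13:-→d14:-→d15:-→d16:-→d17:-→d18:-→d19:-→d20:-→d21:-→d22:H0 -> H0
  add 145.86.231.243/32 -> H2 at depth 32
  add 106.153.64.0/20 -> H5 at depth 20
  lookup 136.208.178.178: bits 100 walk d0:H0→d1:-→d2:-→d3:- -> H0
  add 106.153.68.0/24 -> H4 at depth 24
  add 106.153.68.84/32 -> H0 at depth 32
  del 106.153.64.0/20 (clear depth 20)
  lookup 145.86.231.243: bits 10010001010101101110011111110011 walk d0:H0→d1:-→d2:-→d3:-→d4:-→d5:-→d6:-→d7:-→d8:-→d9:-→d10:-→d11:-→d12:-→d13:-→d14:-→d15:-→d16:-→d17:-→d18:-→d19:-→d20:-→d21:-→d22:-→d23:-→d24:-→d25:-→d26:-→d27:-→d28:-→d29:-→d30:-→d31:-→d32:H2 -> H2
  lookup 106.153.68.84: bits 01101010100110010100010001010100 walk d0:H0→d1:-→d2:-→d3:-→d4:-→d5:-→d6:-→d7:-→d8:-→d9:-→d10:-→d11:-→d12:-→d13:-→d14:-→d15:-→d16:-→d17:-→d18:-→d19:-→d20:-→d21:-→d22:-→d23:-→d24:H4→d25:-→d26:-→d27:-→d28:-→d29:-→d30:-→d31:-→d32:H0 -> H0
  lookup 251.181.149.138: bits 11111011101101011001 walk d0:H0→d1:-→d2:-→d3:-→d4:-→d5:-→d6:-→d7:-→d8:-→d9:-→d10:-→d11:-→d12:-→d13:-→d14:-→d15:-→d16:-→d17:-→d18:-→d19:-→d20:H3 -> H3
  lookup 62.173.196.12: bits 0011111010101101110001 walk d0:H0→d1:-→d2:-→d3:-→d4:-→d5:-→d6:-→d7:-→d8:-→d9:-→d10:-→d11:-→d12:-→d13:-→d14:-→d15:-→d16:-→d17:-→d18:-→d19:-→d20:-→d21:-→d22:H0 -> H0
  add 106.144.0.0/12 -> H2 at depth 12

== LOOKUPS ==
["H4","H1","no-route","no-route","H3","H0","H0","H3","H0","H0","H2","H0","H3","H0"]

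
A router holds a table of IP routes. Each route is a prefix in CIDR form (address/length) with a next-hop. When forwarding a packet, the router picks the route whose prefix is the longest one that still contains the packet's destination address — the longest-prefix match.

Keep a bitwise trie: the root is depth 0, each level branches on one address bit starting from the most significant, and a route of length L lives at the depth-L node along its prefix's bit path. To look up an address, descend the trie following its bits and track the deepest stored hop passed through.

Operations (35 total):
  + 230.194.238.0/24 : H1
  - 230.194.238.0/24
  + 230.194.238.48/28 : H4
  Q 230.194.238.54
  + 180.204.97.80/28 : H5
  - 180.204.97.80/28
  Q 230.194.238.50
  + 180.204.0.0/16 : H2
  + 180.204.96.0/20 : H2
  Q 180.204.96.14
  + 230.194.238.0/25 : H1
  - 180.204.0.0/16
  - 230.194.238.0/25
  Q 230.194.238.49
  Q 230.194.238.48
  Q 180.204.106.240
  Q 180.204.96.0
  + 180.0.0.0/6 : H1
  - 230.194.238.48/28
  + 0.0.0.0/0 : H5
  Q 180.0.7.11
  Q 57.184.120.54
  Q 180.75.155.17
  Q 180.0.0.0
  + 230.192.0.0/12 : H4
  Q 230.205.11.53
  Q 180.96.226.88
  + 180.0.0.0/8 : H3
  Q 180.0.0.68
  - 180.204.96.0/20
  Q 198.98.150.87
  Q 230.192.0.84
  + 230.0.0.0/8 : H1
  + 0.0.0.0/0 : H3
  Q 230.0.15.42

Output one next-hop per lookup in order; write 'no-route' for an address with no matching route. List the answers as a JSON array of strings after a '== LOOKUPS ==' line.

Process each operation:
  + 230.194.238.0/24 (H1) depth=24
  - 230.194.238.0/24 clear@24
  + 230.194.238.48/28 (H4) depth=28
  Q 230.194.238.54: descend 1110011011000010111011100011 ; hops seen [H4] ; pick H4
  + 180.204.97.80/28 (H5) depth=28
  - 180.204.97.80/28 clear@28
  Q 230.194.238.50: descend 1110011011000010111011100011 ; hops seen [H4] ; pick H4
  + 180.204.0.0/16 (H2) depth=16
  + 180.204.96.0/20 (H2) depth=20
  Q 180.204.96.14: descend 10110100110011000110000 ; hops seen [H2,H2] ; pick H2
  + 230.194.238.0/25 (H1) depth=25
  - 180.204.0.0/16 clear@16
  - 230.194.238.0/25 clear@25
  Q 230.194.238.49: descend 1110011011000010111011100011 ; hops seen [H4] ; pick H4
  Q 230.194.238.48: descend 1110011011000010111011100011 ; hops seen [H4] ; pick H4
  Q 180.204.106.240: descend 10110100110011000110 ; hops seen [H2] ; pick H2
  Q 180.204.96.0: descend 10110100110011000110000 ; hops seen [H2] ; pick H2
  + 180.0.0.0/6 (H1) depth=6
  - 230.194.238.48/28 clear@28
  + 0.0.0.0/0 (H5) depth=0
  Q 180.0.7.11: descend 10110100 ; hops seen [H5,H1] ; pick H1
  Q 57.184.120.54: descend ε ; hops seen [H5] ; pick H5
  Q 180.75.155.17: descend 10110100 ; hops seen [H5,H1] ; pick H1
  Q 180.0.0.0: descend 10110100 ; hops seen [H5,H1] ; pick H1
  + 230.192.0.0/12 (H4) depth=12
  Q 230.205.11.53: descend 111001101100 ; hops seen [H5,H4] ; pick H4
  Q 180.96.226.88: descend 10110100 ; hops seen [H5,H1] ; pick H1
  + 180.0.0.0/8 (H3) depth=8
  Q 180.0.0.68: descend 10110100 ; hops seen [H5,H1,H3] ; pick H3
  - 180.204.96.0/20 clear@20
  Q 198.98.150.87: descend 11 ; hops seen [H5] ; pick H5
  Q 230.192.0.84: descend 11100110110000 ; hops seen [H5,H4] ; pick H4
  + 230.0.0.0/8 (H1) depth=8
  + 0.0.0.0/0 (H3) depth=0
  Q 230.0.15.42: descend 11100110 ; hops seen [H3,H1] ; pick H1

== LOOKUPS ==
["H4","H4","H2","H4","H4","H2","H2","H1","H5","H1","H1","H4","H1","H3","H5","H4","H1"]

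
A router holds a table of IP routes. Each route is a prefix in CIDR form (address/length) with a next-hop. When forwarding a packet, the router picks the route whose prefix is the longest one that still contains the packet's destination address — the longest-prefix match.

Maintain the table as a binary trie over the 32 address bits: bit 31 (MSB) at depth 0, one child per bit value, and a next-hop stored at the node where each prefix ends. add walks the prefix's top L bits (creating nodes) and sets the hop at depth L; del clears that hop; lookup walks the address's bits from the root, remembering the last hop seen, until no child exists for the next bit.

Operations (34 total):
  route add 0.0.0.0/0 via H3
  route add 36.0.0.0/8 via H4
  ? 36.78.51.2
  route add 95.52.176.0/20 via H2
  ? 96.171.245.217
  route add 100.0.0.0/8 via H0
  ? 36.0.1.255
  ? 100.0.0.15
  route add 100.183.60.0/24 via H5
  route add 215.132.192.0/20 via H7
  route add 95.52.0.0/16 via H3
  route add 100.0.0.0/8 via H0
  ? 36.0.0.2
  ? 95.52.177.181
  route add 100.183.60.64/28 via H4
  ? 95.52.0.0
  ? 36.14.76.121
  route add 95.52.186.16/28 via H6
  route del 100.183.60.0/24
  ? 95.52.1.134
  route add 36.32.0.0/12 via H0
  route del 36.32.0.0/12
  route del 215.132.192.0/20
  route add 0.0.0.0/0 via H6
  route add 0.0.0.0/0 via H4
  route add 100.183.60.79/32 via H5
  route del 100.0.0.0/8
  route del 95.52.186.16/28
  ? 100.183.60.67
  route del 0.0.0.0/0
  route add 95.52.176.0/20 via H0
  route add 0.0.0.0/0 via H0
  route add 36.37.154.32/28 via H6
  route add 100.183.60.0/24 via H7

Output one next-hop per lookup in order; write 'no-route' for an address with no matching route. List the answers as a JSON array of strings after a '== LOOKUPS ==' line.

Apply in order:
  add 0.0.0.0/0 -> H3 at depth 0
  add 36.0.0.0/8 -> H4 at depth 8
  Q 36.78.51.2: descend 00100100 ; hops seen [H3,H4] ; pick H4
  add 95.52.176.0/20 -> H2 at depth 20
  Q 96.171.245.217: descend 01 ; hops seen [H3] ; pick H3
  add 100.0.0.0/8 -> H0 at depth 8
  Q 36.0.1.255: descend 00100100 ; hops seen [H3,H4] ; pick H4
  Q 100.0.0.15: descend 01100100 ; hops seen [H3,H0] ; pick H0
  add 100.183.60.0/24 -> H5 at depth 24
  add 215.132.192.0/20 -> H7 at depth 20
  add 95.52.0.0/16 -> H3 at depth 16
  add 100.0.0.0/8 -> H0 at depth 8
  Q 36.0.0.2: descend 00100100 ; hops seen [H3,H4] ; pick H4
  Q 95.52.177.181: descend 01011111001101001011 ; hops seen [H3,H3,H2] ; pick H2
  add 100.183.60.64/28 -> H4 at depth 28
  Q 95.52.0.0: descend 0101111100110100 ; hops seen [H3,H3] ; pick H3
  Q 36.14.76.121: descend 00100100 ; hops seen [H3,H4] ; pick H4
  add 95.52.186.16/28 -> H6 at depth 28
  del 100.183.60.0/24 (clear depth 24)
  Q 95.52.1.134: descend 0101111100110100 ; hops seen [H3,H3] ; pick H3
  add 36.32.0.0/12 -> H0 at depth 12
  del 36.32.0.0/12 (clear depth 12)
  del 215.132.192.0/20 (clear depth 20)
  add 0.0.0.0/0 -> H6 at depth 0
  add 0.0.0.0/0 -> H4 at depth 0
  add 100.183.60.79/32 -> H5 at depth 32
  del 100.0.0.0/8 (clear depth 8)
  del 95.52.186.16/28 (clear depth 28)
  Q 100.183.60.67: descend 0110010010110111001111000100 ; hops seen [H4,H4] ; pick H4
  del 0.0.0.0/0 (clear depth 0)
  add 95.52.176.0/20 -> H0 at depth 20
  add 0.0.0.0/0 -> H0 at depth 0
  add 36.37.154.32/28 -> H6 at depth 28
  add 100.183.60.0/24 -> H7 at depth 24

== LOOKUPS ==
["H4","H3","H4","H0","H4","H2","H3","H4","H3","H4"]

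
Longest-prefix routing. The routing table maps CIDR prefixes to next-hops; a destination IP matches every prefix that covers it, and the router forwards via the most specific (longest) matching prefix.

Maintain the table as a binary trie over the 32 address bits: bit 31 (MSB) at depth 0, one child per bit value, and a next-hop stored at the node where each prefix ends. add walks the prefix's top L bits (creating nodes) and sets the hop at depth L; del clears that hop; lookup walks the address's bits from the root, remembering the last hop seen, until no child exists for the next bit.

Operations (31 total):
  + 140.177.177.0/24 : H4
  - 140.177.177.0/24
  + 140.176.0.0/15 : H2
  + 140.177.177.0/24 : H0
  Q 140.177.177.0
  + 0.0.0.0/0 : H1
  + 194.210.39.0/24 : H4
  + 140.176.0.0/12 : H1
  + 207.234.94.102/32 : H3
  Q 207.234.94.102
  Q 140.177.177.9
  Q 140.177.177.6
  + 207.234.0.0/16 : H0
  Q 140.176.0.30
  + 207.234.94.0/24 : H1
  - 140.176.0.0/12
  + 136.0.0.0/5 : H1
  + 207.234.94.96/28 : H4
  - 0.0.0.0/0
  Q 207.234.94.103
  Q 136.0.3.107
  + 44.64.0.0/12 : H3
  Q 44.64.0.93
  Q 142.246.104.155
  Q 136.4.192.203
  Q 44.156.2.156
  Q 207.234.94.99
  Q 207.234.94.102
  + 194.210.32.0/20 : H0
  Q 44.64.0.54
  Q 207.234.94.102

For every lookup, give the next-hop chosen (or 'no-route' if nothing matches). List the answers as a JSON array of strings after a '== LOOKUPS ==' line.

Apply in order:
  add 140.177.177.0/24 -> H4 at depth 24
  - 140.177.177.0/24 clear@24
  add 140.176.0.0/15 -> H2 at depth 15
  add 140.177.177.0/24 -> H0 at depth 24
  Q 140.177.177.0: descend 100011001011000110110001 ; hops seen [H2,H0] ; pick H0
  add 0.0.0.0/0 -> H1 at depth 0
  add 194.210.39.0/24 -> H4 at depth 24
  add 140.176.0.0/12 -> H1 at depth 12
  add 207.234.94.102/32 -> H3 at depth 32
  Q 207.234.94.102: descend 11001111111010100101111001100110 ; hops seen [H1,H3] ; pick H3
  Q 140.177.177.9: descend 100011001011000110110001 ; hops seen [H1,H1,H2,H0] ; pick H0
  Q 140.177.177.6: descend 100011001011000110110001 ; hops seen [H1,H1,H2,H0] ; pick H0
  add 207.234.0.0/16 -> H0 at depth 16
  Q 140.176.0.30: descend 100011001011000 ; hops seen [H1,H1,H2] ; pick H2
  add 207.234.94.0/24 -> H1 at depth 24
  - 140.176.0.0/12 clear@12
  add 136.0.0.0/5 -> H1 at depth 5
  add 207.234.94.96/28 -> H4 at depth 28
  - 0.0.0.0/0 clear@0
  Q 207.234.94.103: descend 1100111111101010010111100110011 ; hops seen [H0,H1,H4] ; pick H4
  Q 136.0.3.107: descend 10001 ; hops seen [H1] ; pick H1
  add 44.64.0.0/12 -> H3 at depth 12
  Q 44.64.0.93: descend 001011000100 ; hops seen [H3] ; pick H3
  Q 142.246.104.155: descend 100011 ; hops seen [H1] ; pick H1
  Q 136.4.192.203: descend 10001 ; hops seen [H1] ; pick H1
  Q 44.156.2.156: descend 00101100 ; hops seen [∅] ; pick no-route
  Q 207.234.94.99: descend 11001111111010100101111001100 ; hops seen [H0,H1,H4] ; pick H4
  Q 207.234.94.102: descend 11001111111010100101111001100110 ; hops seen [H0,H1,H4,H3] ; pick H3
  add 194.210.32.0/20 -> H0 at depth 20
  Q 44.64.0.54: descend 001011000100 ; hops seen [H3] ; pick H3
  Q 207.234.94.102: descend 11001111111010100101111001100110 ; hops seen [H0,H1,H4,H3] ; pick H3

== LOOKUPS ==
["H0","H3","H0","H0","H2","H4","H1","H3","H1","H1","no-route","H4","H3","H3","H3"]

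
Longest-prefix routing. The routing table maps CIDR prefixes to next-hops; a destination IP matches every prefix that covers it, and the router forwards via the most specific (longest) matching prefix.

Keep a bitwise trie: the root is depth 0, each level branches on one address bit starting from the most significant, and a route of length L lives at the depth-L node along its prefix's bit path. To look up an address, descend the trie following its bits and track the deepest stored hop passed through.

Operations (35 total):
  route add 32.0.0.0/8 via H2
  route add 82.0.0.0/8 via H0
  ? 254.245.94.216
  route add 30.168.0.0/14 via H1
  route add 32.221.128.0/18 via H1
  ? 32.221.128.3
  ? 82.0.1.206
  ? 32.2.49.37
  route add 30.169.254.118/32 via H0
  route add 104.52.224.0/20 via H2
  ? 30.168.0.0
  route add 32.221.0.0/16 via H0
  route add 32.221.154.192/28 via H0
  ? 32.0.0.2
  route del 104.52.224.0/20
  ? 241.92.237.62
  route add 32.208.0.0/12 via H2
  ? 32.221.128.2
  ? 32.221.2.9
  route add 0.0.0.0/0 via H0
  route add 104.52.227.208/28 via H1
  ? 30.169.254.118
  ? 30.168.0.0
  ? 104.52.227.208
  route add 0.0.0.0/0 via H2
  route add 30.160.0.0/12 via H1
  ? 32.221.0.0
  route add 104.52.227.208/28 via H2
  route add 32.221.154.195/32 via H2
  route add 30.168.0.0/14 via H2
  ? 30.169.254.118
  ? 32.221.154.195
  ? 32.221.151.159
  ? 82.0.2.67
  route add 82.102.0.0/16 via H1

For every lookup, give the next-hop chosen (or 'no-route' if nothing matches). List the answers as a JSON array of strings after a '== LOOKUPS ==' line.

Trace:
  + 32.0.0.0/8 (H2) depth=8
  + 82.0.0.0/8 (H0) depth=8
  lookup 254.245.94.216: bits ε walk d0:- -> no-route
  + 30.168.0.0/14 (H1) depth=14
  + 32.221.128.0/18 (H1) depth=18
  lookup 32.221.128.3: bits 001000001101110110 walk d0:-→d1:-→d2:-→d3:-→d4:-→d5:-→d6:-→d7:-→d8:H2→d9:-→d10:-→d11:-→d12:-→d13:-→d14:-→d15:-→d16:-→d17:-→d18:H1 -> H1
  lookup 82.0.1.206: bits 01010010 walk d0:-→d1:-→d2:-→d3:-→d4:-→d5:-→d6:-→d7:-→d8:H0 -> H0
  lookup 32.2.49.37: bits 00100000 walk d0:-→d1:-→d2:-→d3:-→d4:-→d5:-→d6:-→d7:-→d8:H2 -> H2
  + 30.169.254.118/32 (H0) depth=32
  + 104.52.224.0/20 (H2) depth=20
  lookup 30.168.0.0: bits 000111101010100 walk d0:-→d1:-→d2:-→d3:-→d4:-→d5:-→d6:-→d7:-→d8:-→d9:-→d10:-→d11:-→d12:-→d13:-→d14:H1→d15:- -> H1
  + 32.221.0.0/16 (H0) depth=16
  + 32.221.154.192/28 (H0) depth=28
  lookup 32.0.0.2: bits 00100000 walk d0:-→d1:-→d2:-→d3:-→d4:-→d5:-→d6:-→d7:-→d8:H2 -> H2
  del 104.52.224.0/20 (clear depth 20)
  lookup 241.92.237.62: bits ε walk d0:- -> no-route
  + 32.208.0.0/12 (H2) depth=12
  lookup 32.221.128.2: bits 0010000011011101100 walk d0:-→d1:-→d2:-→d3:-→d4:-→d5:-→d6:-→d7:-→d8:H2→d9:-→d10:-→d11:-→d12:H2→d13:-→d14:-→d15:-→d16:H0→d17:-→d18:H1→d19:- -> H1
  lookup 32.221.2.9: bits 0010000011011101 walk d0:-→d1:-→d2:-→d3:-→d4:-→d5:-→d6:-→d7:-→d8:H2→d9:-→d10:-→d11:-→d12:H2→d13:-→d14:-→d15:-→d16:H0 -> H0
  + 0.0.0.0/0 (H0) depth=0
  + 104.52.227.208/28 (H1) depth=28
  lookup 30.169.254.118: bits 00011110101010011111111001110110 walk d0:H0→d1:-→d2:-→d3:-→d4:-→d5:-→d6:-→d7:-→d8:-→d9:-→d10:-→d11:-→d12:-→d13:-→d14:H1→d15:-→d16:-→d17:-→d18:-→d19:-→d20:-→d21:-→d22:-→d23:-→d24:-→d25:-→d26:-→d27:-→d28:-→d29:-→d30:-→d31:-→d32:H0 -> H0
  lookup 30.168.0.0: bits 000111101010100 walk d0:H0→d1:-→d2:-→d3:-→d4:-→d5:-→d6:-→d7:-→d8:-→d9:-→d10:-→d11:-→d12:-→d13:-→d14:H1→d15:- -> H1
  lookup 104.52.227.208: bits 0110100000110100111000111101 walk d0:H0→d1:-→d2:-→d3:-→d4:-→d5:-→d6:-→d7:-→d8:-→d9:-→d10:-→d11:-→d12:-→d13:-→d14:-→d15:-→d16:-→d17:-→d18:-→d19:-→d20:-→d21:-→d22:-→d23:-→d24:-→d25:-→d26:-→d27:-→d28:H1 -> H1
  + 0.0.0.0/0 (H2) depth=0
  + 30.160.0.0/12 (H1) depth=12
  lookup 32.221.0.0: bits 0010000011011101 walk d0:H2→d1:-→d2:-→d3:-→d4:-→d5:-→d6:-→d7:-→d8:H2→d9:-→d10:-→d11:-→d12:H2→d13:-→d14:-→d15:-→d16:H0 -> H0
  + 104.52.227.208/28 (H2) depth=28
  + 32.221.154.195/32 (H2) depth=32
  + 30.168.0.0/14 (H2) depth=14
  lookup 30.169.254.118: bits 00011110101010011111111001110110 walk d0:H2→d1:-→d2:-→d3:-→d4:-→d5:-→d6:-→d7:-→d8:-→d9:-→d10:-→d11:-→d12:H1→d13:-→d14:H2→d15:-→d16:-→d17:-→d18:-→d19:-→d20:-→d21:-→d22:-→d23:-→d24:-→d25:-→d26:-→d27:-→d28:-→d29:-→d30:-→d31:-→d32:H0 -> H0
  lookup 32.221.154.195: bits 00100000110111011001101011000011 walk d0:H2→d1:-→d2:-→d3:-→d4:-→d5:-→d6:-→d7:-→d8:H2→d9:-→d10:-→d11:-→d12:H2→d13:-→d14:-→d15:-→d16:H0→d17:-→d18:H1→d19:-→d20:-→d21:-→d22:-→d23:-→d24:-→d25:-→d26:-→d27:-→d28:H0→d29:-→d30:-→d31:-→d32:H2 -> H2
  lookup 32.221.151.159: bits 00100000110111011001 walk d0:H2→d1:-→d2:-→d3:-→d4:-→d5:-→d6:-→d7:-→d8:H2→d9:-→d10:-→d11:-→d12:H2→d13:-→d14:-→d15:-→d16:H0→d17:-→d18:H1→d19:-→d20:- -> H1
  lookup 82.0.2.67: bits 01010010 walk d0:H2→d1:-→d2:-→d3:-→d4:-→d5:-→d6:-→d7:-→d8:H0 -> H0
  + 82.102.0.0/16 (H1) depth=16

== LOOKUPS ==
["no-route","H1","H0","H2","H1","H2","no-route","H1","H0","H0","H1","H1","H0","H0","H2","H1","H0"]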